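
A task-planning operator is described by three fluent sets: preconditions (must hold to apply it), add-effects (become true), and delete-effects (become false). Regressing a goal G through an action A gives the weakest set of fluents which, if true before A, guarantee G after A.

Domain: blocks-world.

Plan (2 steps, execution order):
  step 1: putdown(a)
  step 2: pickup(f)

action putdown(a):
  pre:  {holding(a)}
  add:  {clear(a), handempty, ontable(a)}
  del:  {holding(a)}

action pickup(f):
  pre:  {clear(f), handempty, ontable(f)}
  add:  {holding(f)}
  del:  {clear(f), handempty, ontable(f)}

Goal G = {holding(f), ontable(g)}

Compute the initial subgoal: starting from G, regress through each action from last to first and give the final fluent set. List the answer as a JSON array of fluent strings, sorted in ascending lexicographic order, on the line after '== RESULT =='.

Work backward from the goal:
  through step 2 (pickup(f)): drop {holding(f)}, keep {ontable(g)}, require {clear(f), handempty, ontable(f)}
    → {clear(f), handempty, ontable(f), ontable(g)}
  through step 1 (putdown(a)): drop {handempty}, keep {clear(f), ontable(f), ontable(g)}, require {holding(a)}
    → {clear(f), holding(a), ontable(f), ontable(g)}

== RESULT ==
["clear(f)", "holding(a)", "ontable(f)", "ontable(g)"]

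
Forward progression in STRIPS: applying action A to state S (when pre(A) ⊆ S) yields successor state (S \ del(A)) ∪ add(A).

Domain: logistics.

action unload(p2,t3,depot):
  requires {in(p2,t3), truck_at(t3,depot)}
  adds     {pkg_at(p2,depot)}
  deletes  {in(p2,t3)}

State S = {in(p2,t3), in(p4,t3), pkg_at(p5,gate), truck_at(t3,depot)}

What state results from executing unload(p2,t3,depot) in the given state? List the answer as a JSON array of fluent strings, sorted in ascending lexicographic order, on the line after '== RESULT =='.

Compute (S \ del) ∪ add:
  pre ⊆ S: {in(p2,t3), truck_at(t3,depot)} ⊆ S  — applicable
  S \ del = {in(p4,t3), pkg_at(p5,gate), truck_at(t3,depot)}
  ∪ add   = {in(p4,t3), pkg_at(p2,depot), pkg_at(p5,gate), truck_at(t3,depot)}

== RESULT ==
["in(p4,t3)", "pkg_at(p2,depot)", "pkg_at(p5,gate)", "truck_at(t3,depot)"]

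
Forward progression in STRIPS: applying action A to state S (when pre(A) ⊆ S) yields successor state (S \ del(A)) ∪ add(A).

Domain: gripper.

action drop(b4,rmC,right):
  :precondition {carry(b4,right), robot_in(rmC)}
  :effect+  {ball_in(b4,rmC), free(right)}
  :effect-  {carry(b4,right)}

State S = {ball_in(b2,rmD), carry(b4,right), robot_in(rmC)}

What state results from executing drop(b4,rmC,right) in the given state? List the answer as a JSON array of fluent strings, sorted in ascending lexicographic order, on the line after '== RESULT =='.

Compute (S \ del) ∪ add:
  pre ⊆ S: {carry(b4,right), robot_in(rmC)} ⊆ S  — applicable
  S \ del = {ball_in(b2,rmD), robot_in(rmC)}
  ∪ add   = {ball_in(b2,rmD), ball_in(b4,rmC), free(right), robot_in(rmC)}

== RESULT ==
["ball_in(b2,rmD)", "ball_in(b4,rmC)", "free(right)", "robot_in(rmC)"]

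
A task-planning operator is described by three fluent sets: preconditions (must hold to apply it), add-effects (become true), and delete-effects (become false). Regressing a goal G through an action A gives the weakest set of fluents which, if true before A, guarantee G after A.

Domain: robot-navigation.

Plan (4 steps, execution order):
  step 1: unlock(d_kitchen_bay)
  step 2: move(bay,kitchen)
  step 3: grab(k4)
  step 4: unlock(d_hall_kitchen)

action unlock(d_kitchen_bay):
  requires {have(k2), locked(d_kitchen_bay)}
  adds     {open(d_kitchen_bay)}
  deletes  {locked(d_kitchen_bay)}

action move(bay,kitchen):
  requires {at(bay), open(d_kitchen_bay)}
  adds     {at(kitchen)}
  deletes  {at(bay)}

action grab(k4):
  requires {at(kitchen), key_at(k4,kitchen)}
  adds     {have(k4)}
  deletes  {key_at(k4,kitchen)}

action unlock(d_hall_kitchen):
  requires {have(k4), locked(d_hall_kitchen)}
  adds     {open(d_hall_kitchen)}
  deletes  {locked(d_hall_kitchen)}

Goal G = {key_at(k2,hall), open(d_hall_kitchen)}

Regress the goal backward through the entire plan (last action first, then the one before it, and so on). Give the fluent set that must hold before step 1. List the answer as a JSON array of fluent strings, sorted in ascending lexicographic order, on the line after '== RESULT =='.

Regress step by step:
  through step 4 (unlock(d_hall_kitchen)): drop {open(d_hall_kitchen)}, keep {key_at(k2,hall)}, require {have(k4), locked(d_hall_kitchen)}
    → {have(k4), key_at(k2,hall), locked(d_hall_kitchen)}
  through step 3 (grab(k4)): drop {have(k4)}, keep {key_at(k2,hall), locked(d_hall_kitchen)}, require {at(kitchen), key_at(k4,kitchen)}
    → {at(kitchen), key_at(k2,hall), key_at(k4,kitchen), locked(d_hall_kitchen)}
  through step 2 (move(bay,kitchen)): drop {at(kitchen)}, keep {key_at(k2,hall), key_at(k4,kitchen), locked(d_hall_kitchen)}, require {at(bay), open(d_kitchen_bay)}
    → {at(bay), key_at(k2,hall), key_at(k4,kitchen), locked(d_hall_kitchen), open(d_kitchen_bay)}
  through step 1 (unlock(d_kitchen_bay)): drop {open(d_kitchen_bay)}, keep {at(bay), key_at(k2,hall), key_at(k4,kitchen), locked(d_hall_kitchen)}, require {have(k2), locked(d_kitchen_bay)}
    → {at(bay), have(k2), key_at(k2,hall), key_at(k4,kitchen), locked(d_hall_kitchen), locked(d_kitchen_bay)}

== RESULT ==
["at(bay)", "have(k2)", "key_at(k2,hall)", "key_at(k4,kitchen)", "locked(d_hall_kitchen)", "locked(d_kitchen_bay)"]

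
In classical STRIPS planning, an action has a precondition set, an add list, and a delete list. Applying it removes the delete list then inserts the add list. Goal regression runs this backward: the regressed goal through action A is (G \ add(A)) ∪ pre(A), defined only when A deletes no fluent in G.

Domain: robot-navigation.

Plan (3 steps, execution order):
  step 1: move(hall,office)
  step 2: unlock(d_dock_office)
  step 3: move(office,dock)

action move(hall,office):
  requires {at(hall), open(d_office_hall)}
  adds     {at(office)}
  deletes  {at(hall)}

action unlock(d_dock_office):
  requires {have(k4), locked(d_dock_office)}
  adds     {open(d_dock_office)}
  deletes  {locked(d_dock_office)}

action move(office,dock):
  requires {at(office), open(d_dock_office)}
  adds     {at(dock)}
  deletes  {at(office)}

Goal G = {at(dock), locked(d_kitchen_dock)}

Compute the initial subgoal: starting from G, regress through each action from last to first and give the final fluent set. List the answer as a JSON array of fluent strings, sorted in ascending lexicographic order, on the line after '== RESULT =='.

Work backward from the goal:
  through step 3 (move(office,dock)): drop {at(dock)}, keep {locked(d_kitchen_dock)}, require {at(office), open(d_dock_office)}
    → {at(office), locked(d_kitchen_dock), open(d_dock_office)}
  through step 2 (unlock(d_dock_office)): drop {open(d_dock_office)}, keep {at(office), locked(d_kitchen_dock)}, require {have(k4), locked(d_dock_office)}
    → {at(office), have(k4), locked(d_dock_office), locked(d_kitchen_dock)}
  through step 1 (move(hall,office)): drop {at(office)}, keep {have(k4), locked(d_dock_office), locked(d_kitchen_dock)}, require {at(hall), open(d_office_hall)}
    → {at(hall), have(k4), locked(d_dock_office), locked(d_kitchen_dock), open(d_office_hall)}

== RESULT ==
["at(hall)", "have(k4)", "locked(d_dock_office)", "locked(d_kitchen_dock)", "open(d_office_hall)"]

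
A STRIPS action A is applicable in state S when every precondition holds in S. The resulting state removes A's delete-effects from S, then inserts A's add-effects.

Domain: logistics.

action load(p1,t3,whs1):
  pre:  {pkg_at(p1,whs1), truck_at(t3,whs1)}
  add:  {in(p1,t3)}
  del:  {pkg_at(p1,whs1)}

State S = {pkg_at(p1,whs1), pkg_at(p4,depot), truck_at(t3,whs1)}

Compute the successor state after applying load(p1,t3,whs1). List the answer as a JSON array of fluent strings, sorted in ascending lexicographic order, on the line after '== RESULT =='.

Compute (S \ del) ∪ add:
  pre ⊆ S: {pkg_at(p1,whs1), truck_at(t3,whs1)} ⊆ S  — applicable
  S \ del = {pkg_at(p4,depot), truck_at(t3,whs1)}
  ∪ add   = {in(p1,t3), pkg_at(p4,depot), truck_at(t3,whs1)}

== RESULT ==
["in(p1,t3)", "pkg_at(p4,depot)", "truck_at(t3,whs1)"]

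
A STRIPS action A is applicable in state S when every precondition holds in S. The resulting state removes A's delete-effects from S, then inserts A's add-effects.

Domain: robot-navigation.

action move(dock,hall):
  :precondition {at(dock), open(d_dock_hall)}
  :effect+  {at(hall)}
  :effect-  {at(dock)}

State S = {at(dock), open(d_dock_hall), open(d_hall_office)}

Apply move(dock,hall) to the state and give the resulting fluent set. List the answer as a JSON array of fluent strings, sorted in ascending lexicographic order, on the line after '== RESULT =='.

Compute (S \ del) ∪ add:
  pre ⊆ S: {at(dock), open(d_dock_hall)} ⊆ S  — applicable
  S \ del = {open(d_dock_hall), open(d_hall_office)}
  ∪ add   = {at(hall), open(d_dock_hall), open(d_hall_office)}

== RESULT ==
["at(hall)", "open(d_dock_hall)", "open(d_hall_office)"]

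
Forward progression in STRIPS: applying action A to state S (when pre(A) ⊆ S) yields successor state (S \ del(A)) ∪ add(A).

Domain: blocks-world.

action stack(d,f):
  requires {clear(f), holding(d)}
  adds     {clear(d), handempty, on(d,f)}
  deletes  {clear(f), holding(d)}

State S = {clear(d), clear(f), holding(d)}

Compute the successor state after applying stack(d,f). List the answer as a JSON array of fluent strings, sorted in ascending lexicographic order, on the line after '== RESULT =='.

Progress:
  pre ⊆ S: {clear(f), holding(d)} ⊆ S  — applicable
  S \ del = {clear(d)}
  ∪ add   = {clear(d), handempty, on(d,f)}

== RESULT ==
["clear(d)", "handempty", "on(d,f)"]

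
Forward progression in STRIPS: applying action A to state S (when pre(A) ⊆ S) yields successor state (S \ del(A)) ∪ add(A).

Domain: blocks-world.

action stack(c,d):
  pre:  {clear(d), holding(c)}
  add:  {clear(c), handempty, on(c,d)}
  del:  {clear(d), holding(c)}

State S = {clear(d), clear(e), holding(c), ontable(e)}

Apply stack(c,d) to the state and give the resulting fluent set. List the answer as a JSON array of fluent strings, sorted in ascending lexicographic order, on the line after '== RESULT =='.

Progress:
  pre ⊆ S: {clear(d), holding(c)} ⊆ S  — applicable
  S \ del = {clear(e), ontable(e)}
  ∪ add   = {clear(c), clear(e), handempty, on(c,d), ontable(e)}

== RESULT ==
["clear(c)", "clear(e)", "handempty", "on(c,d)", "ontable(e)"]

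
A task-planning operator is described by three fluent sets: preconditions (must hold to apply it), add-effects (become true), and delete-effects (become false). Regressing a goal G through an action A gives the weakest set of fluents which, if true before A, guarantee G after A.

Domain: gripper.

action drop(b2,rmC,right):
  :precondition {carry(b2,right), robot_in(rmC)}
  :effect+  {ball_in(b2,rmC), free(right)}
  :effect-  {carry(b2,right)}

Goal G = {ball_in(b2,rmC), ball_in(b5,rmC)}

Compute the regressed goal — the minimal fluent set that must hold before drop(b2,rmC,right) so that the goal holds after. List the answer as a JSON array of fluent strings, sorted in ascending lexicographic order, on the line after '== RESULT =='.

Compute (G \ add) ∪ pre:
  G ∩ del = {}  (empty — regression defined)
  G \ add = {ball_in(b2,rmC), ball_in(b5,rmC)} \ {ball_in(b2,rmC), free(right)} = {ball_in(b5,rmC)}
  ∪ pre   = {ball_in(b5,rmC)} ∪ {carry(b2,right), robot_in(rmC)}
          = {ball_in(b5,rmC), carry(b2,right), robot_in(rmC)}

== RESULT ==
["ball_in(b5,rmC)", "carry(b2,right)", "robot_in(rmC)"]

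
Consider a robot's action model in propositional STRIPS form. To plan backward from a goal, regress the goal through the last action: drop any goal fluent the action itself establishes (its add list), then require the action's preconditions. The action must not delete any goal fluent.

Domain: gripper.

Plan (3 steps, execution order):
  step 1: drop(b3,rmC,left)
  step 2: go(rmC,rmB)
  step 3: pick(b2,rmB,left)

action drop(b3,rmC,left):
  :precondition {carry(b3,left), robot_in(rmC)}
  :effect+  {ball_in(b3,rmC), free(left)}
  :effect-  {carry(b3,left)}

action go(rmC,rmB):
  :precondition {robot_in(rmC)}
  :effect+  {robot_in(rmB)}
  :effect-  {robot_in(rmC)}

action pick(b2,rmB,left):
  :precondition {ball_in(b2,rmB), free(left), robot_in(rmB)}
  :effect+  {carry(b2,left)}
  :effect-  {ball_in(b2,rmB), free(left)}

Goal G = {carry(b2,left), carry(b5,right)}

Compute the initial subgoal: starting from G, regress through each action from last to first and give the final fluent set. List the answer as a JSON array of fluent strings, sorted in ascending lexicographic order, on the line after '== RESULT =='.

Regress step by step:
  through step 3 (pick(b2,rmB,left)): drop {carry(b2,left)}, keep {carry(b5,right)}, require {ball_in(b2,rmB), free(left), robot_in(rmB)}
    → {ball_in(b2,rmB), carry(b5,right), free(left), robot_in(rmB)}
  through step 2 (go(rmC,rmB)): drop {robot_in(rmB)}, keep {ball_in(b2,rmB), carry(b5,right), free(left)}, require {robot_in(rmC)}
    → {ball_in(b2,rmB), carry(b5,right), free(left), robot_in(rmC)}
  through step 1 (drop(b3,rmC,left)): drop {free(left)}, keep {ball_in(b2,rmB), carry(b5,right), robot_in(rmC)}, require {carry(b3,left), robot_in(rmC)}
    → {ball_in(b2,rmB), carry(b3,left), carry(b5,right), robot_in(rmC)}

== RESULT ==
["ball_in(b2,rmB)", "carry(b3,left)", "carry(b5,right)", "robot_in(rmC)"]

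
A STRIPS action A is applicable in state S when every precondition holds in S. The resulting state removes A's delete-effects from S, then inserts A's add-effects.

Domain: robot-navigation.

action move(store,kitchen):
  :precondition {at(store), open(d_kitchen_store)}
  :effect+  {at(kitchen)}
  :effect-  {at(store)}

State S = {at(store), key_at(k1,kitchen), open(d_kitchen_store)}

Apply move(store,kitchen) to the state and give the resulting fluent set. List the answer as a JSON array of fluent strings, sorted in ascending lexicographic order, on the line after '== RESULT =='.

Compute (S \ del) ∪ add:
  pre ⊆ S: {at(store), open(d_kitchen_store)} ⊆ S  — applicable
  S \ del = {key_at(k1,kitchen), open(d_kitchen_store)}
  ∪ add   = {at(kitchen), key_at(k1,kitchen), open(d_kitchen_store)}

== RESULT ==
["at(kitchen)", "key_at(k1,kitchen)", "open(d_kitchen_store)"]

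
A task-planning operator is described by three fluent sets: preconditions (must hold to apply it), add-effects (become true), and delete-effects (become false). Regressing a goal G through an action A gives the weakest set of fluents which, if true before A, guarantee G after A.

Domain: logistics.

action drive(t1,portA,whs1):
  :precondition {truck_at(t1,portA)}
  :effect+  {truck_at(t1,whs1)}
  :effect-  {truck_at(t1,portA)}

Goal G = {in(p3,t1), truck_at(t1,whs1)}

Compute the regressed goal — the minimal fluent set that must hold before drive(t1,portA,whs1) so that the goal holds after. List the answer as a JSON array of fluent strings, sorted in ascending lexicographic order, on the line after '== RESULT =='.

Regress:
  G ∩ del = {}  (empty — regression defined)
  G \ add = {in(p3,t1), truck_at(t1,whs1)} \ {truck_at(t1,whs1)} = {in(p3,t1)}
  ∪ pre   = {in(p3,t1)} ∪ {truck_at(t1,portA)}
          = {in(p3,t1), truck_at(t1,portA)}

== RESULT ==
["in(p3,t1)", "truck_at(t1,portA)"]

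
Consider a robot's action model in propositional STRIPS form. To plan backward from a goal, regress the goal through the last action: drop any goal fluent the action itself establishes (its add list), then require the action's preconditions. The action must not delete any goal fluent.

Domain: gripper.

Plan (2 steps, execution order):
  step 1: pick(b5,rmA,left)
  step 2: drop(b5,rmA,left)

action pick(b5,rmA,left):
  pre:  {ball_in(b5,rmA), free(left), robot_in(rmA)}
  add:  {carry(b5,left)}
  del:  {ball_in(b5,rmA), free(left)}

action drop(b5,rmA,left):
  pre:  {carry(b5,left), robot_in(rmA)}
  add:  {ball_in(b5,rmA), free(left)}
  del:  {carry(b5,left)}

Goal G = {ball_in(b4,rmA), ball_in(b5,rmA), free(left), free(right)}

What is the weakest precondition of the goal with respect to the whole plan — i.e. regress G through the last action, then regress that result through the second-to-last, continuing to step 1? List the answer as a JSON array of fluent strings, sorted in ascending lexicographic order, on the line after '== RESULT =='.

Regress step by step:
  through step 2 (drop(b5,rmA,left)): drop {ball_in(b5,rmA), free(left)}, keep {ball_in(b4,rmA), free(right)}, require {carry(b5,left), robot_in(rmA)}
    → {ball_in(b4,rmA), carry(b5,left), free(right), robot_in(rmA)}
  through step 1 (pick(b5,rmA,left)): drop {carry(b5,left)}, keep {ball_in(b4,rmA), free(right), robot_in(rmA)}, require {ball_in(b5,rmA), free(left), robot_in(rmA)}
    → {ball_in(b4,rmA), ball_in(b5,rmA), free(left), free(right), robot_in(rmA)}

== RESULT ==
["ball_in(b4,rmA)", "ball_in(b5,rmA)", "free(left)", "free(right)", "robot_in(rmA)"]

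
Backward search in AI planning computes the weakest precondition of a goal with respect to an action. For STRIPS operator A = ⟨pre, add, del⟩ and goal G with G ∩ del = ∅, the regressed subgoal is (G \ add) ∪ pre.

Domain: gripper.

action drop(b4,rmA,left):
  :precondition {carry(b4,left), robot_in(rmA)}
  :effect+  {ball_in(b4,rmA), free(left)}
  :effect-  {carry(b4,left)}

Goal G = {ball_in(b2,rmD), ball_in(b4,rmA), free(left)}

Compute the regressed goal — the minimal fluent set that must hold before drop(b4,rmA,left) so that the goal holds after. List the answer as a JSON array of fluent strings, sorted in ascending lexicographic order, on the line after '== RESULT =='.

Compute (G \ add) ∪ pre:
  G ∩ del = {}  (empty — regression defined)
  G \ add = {ball_in(b2,rmD), ball_in(b4,rmA), free(left)} \ {ball_in(b4,rmA), free(left)} = {ball_in(b2,rmD)}
  ∪ pre   = {ball_in(b2,rmD)} ∪ {carry(b4,left), robot_in(rmA)}
          = {ball_in(b2,rmD), carry(b4,left), robot_in(rmA)}

== RESULT ==
["ball_in(b2,rmD)", "carry(b4,left)", "robot_in(rmA)"]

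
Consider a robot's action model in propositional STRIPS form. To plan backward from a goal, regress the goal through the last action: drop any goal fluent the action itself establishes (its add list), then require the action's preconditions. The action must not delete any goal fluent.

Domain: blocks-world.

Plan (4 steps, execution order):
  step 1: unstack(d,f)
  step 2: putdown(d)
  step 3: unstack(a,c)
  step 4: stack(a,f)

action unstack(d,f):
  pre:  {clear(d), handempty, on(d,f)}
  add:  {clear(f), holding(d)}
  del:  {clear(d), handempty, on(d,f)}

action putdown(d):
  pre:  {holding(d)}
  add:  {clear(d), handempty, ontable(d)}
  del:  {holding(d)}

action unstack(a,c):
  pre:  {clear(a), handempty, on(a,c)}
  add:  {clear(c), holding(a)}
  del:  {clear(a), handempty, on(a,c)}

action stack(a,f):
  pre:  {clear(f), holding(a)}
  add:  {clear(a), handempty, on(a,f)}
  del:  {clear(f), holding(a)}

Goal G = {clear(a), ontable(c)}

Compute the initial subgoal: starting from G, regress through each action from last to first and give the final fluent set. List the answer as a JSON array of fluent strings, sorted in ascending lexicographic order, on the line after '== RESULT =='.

Work backward from the goal:
  through step 4 (stack(a,f)): drop {clear(a)}, keep {ontable(c)}, require {clear(f), holding(a)}
    → {clear(f), holding(a), ontable(c)}
  through step 3 (unstack(a,c)): drop {holding(a)}, keep {clear(f), ontable(c)}, require {clear(a), handempty, on(a,c)}
    → {clear(a), clear(f), handempty, on(a,c), ontable(c)}
  through step 2 (putdown(d)): drop {handempty}, keep {clear(a), clear(f), on(a,c), ontable(c)}, require {holding(d)}
    → {clear(a), clear(f), holding(d), on(a,c), ontable(c)}
  through step 1 (unstack(d,f)): drop {clear(f), holding(d)}, keep {clear(a), on(a,c), ontable(c)}, require {clear(d), handempty, on(d,f)}
    → {clear(a), clear(d), handempty, on(a,c), on(d,f), ontable(c)}

== RESULT ==
["clear(a)", "clear(d)", "handempty", "on(a,c)", "on(d,f)", "ontable(c)"]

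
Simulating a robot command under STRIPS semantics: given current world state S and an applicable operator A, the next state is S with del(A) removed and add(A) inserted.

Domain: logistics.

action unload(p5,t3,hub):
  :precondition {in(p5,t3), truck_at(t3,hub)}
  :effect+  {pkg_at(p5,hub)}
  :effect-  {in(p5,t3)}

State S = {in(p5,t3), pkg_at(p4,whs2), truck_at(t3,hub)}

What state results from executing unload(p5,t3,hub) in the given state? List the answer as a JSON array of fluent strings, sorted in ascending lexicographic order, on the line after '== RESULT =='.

Progress:
  pre ⊆ S: {in(p5,t3), truck_at(t3,hub)} ⊆ S  — applicable
  S \ del = {pkg_at(p4,whs2), truck_at(t3,hub)}
  ∪ add   = {pkg_at(p4,whs2), pkg_at(p5,hub), truck_at(t3,hub)}

== RESULT ==
["pkg_at(p4,whs2)", "pkg_at(p5,hub)", "truck_at(t3,hub)"]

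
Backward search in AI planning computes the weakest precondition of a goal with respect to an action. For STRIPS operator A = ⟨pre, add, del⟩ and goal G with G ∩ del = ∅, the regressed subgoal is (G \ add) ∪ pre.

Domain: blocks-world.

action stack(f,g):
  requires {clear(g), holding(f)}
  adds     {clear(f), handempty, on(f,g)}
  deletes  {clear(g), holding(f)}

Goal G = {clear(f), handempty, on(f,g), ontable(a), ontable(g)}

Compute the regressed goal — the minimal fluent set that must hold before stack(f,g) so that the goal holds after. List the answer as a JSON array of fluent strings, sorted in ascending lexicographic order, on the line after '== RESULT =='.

Regress:
  G ∩ del = {}  (empty — regression defined)
  G \ add = {clear(f), handempty, on(f,g), ontable(a), ontable(g)} \ {clear(f), handempty, on(f,g)} = {ontable(a), ontable(g)}
  ∪ pre   = {ontable(a), ontable(g)} ∪ {clear(g), holding(f)}
          = {clear(g), holding(f), ontable(a), ontable(g)}

== RESULT ==
["clear(g)", "holding(f)", "ontable(a)", "ontable(g)"]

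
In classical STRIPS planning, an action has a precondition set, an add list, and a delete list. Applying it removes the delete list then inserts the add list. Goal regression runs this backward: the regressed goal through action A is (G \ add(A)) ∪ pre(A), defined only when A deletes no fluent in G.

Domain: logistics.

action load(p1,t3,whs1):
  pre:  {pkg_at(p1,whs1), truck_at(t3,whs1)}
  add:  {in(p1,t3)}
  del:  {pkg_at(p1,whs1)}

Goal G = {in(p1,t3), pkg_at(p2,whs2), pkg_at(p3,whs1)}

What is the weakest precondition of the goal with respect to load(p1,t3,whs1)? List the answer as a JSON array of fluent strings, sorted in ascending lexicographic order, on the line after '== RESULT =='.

Regress:
  G ∩ del = {}  (empty — regression defined)
  G \ add = {in(p1,t3), pkg_at(p2,whs2), pkg_at(p3,whs1)} \ {in(p1,t3)} = {pkg_at(p2,whs2), pkg_at(p3,whs1)}
  ∪ pre   = {pkg_at(p2,whs2), pkg_at(p3,whs1)} ∪ {pkg_at(p1,whs1), truck_at(t3,whs1)}
          = {pkg_at(p1,whs1), pkg_at(p2,whs2), pkg_at(p3,whs1), truck_at(t3,whs1)}

== RESULT ==
["pkg_at(p1,whs1)", "pkg_at(p2,whs2)", "pkg_at(p3,whs1)", "truck_at(t3,whs1)"]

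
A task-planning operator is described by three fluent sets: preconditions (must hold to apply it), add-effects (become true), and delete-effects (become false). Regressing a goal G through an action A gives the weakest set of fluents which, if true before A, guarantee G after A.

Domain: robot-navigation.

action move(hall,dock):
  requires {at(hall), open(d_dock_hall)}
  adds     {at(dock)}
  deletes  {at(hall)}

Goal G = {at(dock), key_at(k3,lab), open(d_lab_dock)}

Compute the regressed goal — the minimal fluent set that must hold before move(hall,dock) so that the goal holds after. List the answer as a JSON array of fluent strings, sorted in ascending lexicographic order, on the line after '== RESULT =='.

Compute (G \ add) ∪ pre:
  G ∩ del = {}  (empty — regression defined)
  G \ add = {at(dock), key_at(k3,lab), open(d_lab_dock)} \ {at(dock)} = {key_at(k3,lab), open(d_lab_dock)}
  ∪ pre   = {key_at(k3,lab), open(d_lab_dock)} ∪ {at(hall), open(d_dock_hall)}
          = {at(hall), key_at(k3,lab), open(d_dock_hall), open(d_lab_dock)}

== RESULT ==
["at(hall)", "key_at(k3,lab)", "open(d_dock_hall)", "open(d_lab_dock)"]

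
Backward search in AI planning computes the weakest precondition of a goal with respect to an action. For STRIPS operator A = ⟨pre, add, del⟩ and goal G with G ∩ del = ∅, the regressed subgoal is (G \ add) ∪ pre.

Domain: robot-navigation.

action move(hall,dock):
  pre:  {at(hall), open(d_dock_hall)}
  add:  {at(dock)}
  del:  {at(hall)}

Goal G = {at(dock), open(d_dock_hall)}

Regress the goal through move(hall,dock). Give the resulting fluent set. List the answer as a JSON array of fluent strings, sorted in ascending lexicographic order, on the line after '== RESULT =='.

Regress:
  G ∩ del = {}  (empty — regression defined)
  G \ add = {at(dock), open(d_dock_hall)} \ {at(dock)} = {open(d_dock_hall)}
  ∪ pre   = {open(d_dock_hall)} ∪ {at(hall), open(d_dock_hall)}
          = {at(hall), open(d_dock_hall)}

== RESULT ==
["at(hall)", "open(d_dock_hall)"]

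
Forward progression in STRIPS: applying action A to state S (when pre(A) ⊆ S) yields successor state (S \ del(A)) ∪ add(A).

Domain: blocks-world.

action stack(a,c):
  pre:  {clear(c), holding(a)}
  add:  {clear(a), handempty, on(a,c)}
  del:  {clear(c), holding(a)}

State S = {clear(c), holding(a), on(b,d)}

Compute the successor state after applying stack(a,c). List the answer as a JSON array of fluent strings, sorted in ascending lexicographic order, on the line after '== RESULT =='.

Compute (S \ del) ∪ add:
  pre ⊆ S: {clear(c), holding(a)} ⊆ S  — applicable
  S \ del = {on(b,d)}
  ∪ add   = {clear(a), handempty, on(a,c), on(b,d)}

== RESULT ==
["clear(a)", "handempty", "on(a,c)", "on(b,d)"]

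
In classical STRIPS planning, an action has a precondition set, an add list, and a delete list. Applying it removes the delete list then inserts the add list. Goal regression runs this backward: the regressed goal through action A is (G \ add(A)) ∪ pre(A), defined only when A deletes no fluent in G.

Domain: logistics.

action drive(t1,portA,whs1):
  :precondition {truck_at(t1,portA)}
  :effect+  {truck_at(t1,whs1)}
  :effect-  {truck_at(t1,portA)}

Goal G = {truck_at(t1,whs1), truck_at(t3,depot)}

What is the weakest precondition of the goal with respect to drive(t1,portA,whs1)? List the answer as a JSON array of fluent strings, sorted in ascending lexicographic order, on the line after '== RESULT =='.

Compute (G \ add) ∪ pre:
  G ∩ del = {}  (empty — regression defined)
  G \ add = {truck_at(t1,whs1), truck_at(t3,depot)} \ {truck_at(t1,whs1)} = {truck_at(t3,depot)}
  ∪ pre   = {truck_at(t3,depot)} ∪ {truck_at(t1,portA)}
          = {truck_at(t1,portA), truck_at(t3,depot)}

== RESULT ==
["truck_at(t1,portA)", "truck_at(t3,depot)"]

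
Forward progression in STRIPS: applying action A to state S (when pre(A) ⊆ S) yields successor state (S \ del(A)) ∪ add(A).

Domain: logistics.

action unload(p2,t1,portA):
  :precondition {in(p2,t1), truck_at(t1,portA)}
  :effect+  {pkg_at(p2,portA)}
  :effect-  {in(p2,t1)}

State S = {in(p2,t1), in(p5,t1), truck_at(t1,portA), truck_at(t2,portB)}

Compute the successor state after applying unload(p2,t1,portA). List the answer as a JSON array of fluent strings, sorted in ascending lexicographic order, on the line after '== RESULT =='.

Progress:
  pre ⊆ S: {in(p2,t1), truck_at(t1,portA)} ⊆ S  — applicable
  S \ del = {in(p5,t1), truck_at(t1,portA), truck_at(t2,portB)}
  ∪ add   = {in(p5,t1), pkg_at(p2,portA), truck_at(t1,portA), truck_at(t2,portB)}

== RESULT ==
["in(p5,t1)", "pkg_at(p2,portA)", "truck_at(t1,portA)", "truck_at(t2,portB)"]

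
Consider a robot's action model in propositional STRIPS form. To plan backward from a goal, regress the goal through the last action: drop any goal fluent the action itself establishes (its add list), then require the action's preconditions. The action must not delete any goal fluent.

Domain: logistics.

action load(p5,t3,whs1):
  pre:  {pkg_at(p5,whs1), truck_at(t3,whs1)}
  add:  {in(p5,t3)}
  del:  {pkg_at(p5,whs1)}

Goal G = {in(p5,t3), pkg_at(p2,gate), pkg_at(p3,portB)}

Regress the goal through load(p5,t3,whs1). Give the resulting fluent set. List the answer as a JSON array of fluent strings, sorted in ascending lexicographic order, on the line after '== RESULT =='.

Compute (G \ add) ∪ pre:
  G ∩ del = {}  (empty — regression defined)
  G \ add = {in(p5,t3), pkg_at(p2,gate), pkg_at(p3,portB)} \ {in(p5,t3)} = {pkg_at(p2,gate), pkg_at(p3,portB)}
  ∪ pre   = {pkg_at(p2,gate), pkg_at(p3,portB)} ∪ {pkg_at(p5,whs1), truck_at(t3,whs1)}
          = {pkg_at(p2,gate), pkg_at(p3,portB), pkg_at(p5,whs1), truck_at(t3,whs1)}

== RESULT ==
["pkg_at(p2,gate)", "pkg_at(p3,portB)", "pkg_at(p5,whs1)", "truck_at(t3,whs1)"]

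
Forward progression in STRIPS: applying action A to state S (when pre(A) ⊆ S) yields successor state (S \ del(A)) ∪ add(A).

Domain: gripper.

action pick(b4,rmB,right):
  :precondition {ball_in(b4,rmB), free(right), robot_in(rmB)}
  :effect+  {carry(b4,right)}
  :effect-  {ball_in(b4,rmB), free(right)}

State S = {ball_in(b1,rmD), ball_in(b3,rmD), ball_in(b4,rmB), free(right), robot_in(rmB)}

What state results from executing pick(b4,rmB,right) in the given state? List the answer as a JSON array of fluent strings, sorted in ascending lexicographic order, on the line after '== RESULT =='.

Compute (S \ del) ∪ add:
  pre ⊆ S: {ball_in(b4,rmB), free(right), robot_in(rmB)} ⊆ S  — applicable
  S \ del = {ball_in(b1,rmD), ball_in(b3,rmD), robot_in(rmB)}
  ∪ add   = {ball_in(b1,rmD), ball_in(b3,rmD), carry(b4,right), robot_in(rmB)}

== RESULT ==
["ball_in(b1,rmD)", "ball_in(b3,rmD)", "carry(b4,right)", "robot_in(rmB)"]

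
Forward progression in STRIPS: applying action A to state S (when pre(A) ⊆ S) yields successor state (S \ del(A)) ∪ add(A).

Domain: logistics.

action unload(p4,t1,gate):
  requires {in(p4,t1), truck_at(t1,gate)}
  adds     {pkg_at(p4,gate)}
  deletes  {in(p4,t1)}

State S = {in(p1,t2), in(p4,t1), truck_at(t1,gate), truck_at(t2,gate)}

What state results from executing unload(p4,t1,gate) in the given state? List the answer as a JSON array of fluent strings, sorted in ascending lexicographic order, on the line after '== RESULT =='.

Progress:
  pre ⊆ S: {in(p4,t1), truck_at(t1,gate)} ⊆ S  — applicable
  S \ del = {in(p1,t2), truck_at(t1,gate), truck_at(t2,gate)}
  ∪ add   = {in(p1,t2), pkg_at(p4,gate), truck_at(t1,gate), truck_at(t2,gate)}

== RESULT ==
["in(p1,t2)", "pkg_at(p4,gate)", "truck_at(t1,gate)", "truck_at(t2,gate)"]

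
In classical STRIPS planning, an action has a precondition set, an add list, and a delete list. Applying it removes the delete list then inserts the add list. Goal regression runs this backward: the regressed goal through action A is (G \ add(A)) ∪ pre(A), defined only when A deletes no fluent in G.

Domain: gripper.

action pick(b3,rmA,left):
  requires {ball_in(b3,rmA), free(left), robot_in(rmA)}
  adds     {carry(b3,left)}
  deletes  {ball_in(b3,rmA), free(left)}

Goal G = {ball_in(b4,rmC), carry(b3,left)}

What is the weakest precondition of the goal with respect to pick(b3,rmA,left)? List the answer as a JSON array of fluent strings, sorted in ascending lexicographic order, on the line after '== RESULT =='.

Compute (G \ add) ∪ pre:
  G ∩ del = {}  (empty — regression defined)
  G \ add = {ball_in(b4,rmC), carry(b3,left)} \ {carry(b3,left)} = {ball_in(b4,rmC)}
  ∪ pre   = {ball_in(b4,rmC)} ∪ {ball_in(b3,rmA), free(left), robot_in(rmA)}
          = {ball_in(b3,rmA), ball_in(b4,rmC), free(left), robot_in(rmA)}

== RESULT ==
["ball_in(b3,rmA)", "ball_in(b4,rmC)", "free(left)", "robot_in(rmA)"]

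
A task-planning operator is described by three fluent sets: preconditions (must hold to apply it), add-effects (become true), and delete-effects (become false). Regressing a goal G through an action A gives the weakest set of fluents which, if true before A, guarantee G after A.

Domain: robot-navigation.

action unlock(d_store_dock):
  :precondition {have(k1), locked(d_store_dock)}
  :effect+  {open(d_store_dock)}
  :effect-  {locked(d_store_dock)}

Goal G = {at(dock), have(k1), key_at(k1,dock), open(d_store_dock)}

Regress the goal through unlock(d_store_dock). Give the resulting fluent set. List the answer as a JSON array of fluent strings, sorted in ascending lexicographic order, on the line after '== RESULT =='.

Compute (G \ add) ∪ pre:
  G ∩ del = {}  (empty — regression defined)
  G \ add = {at(dock), have(k1), key_at(k1,dock), open(d_store_dock)} \ {open(d_store_dock)} = {at(dock), have(k1), key_at(k1,dock)}
  ∪ pre   = {at(dock), have(k1), key_at(k1,dock)} ∪ {have(k1), locked(d_store_dock)}
          = {at(dock), have(k1), key_at(k1,dock), locked(d_store_dock)}

== RESULT ==
["at(dock)", "have(k1)", "key_at(k1,dock)", "locked(d_store_dock)"]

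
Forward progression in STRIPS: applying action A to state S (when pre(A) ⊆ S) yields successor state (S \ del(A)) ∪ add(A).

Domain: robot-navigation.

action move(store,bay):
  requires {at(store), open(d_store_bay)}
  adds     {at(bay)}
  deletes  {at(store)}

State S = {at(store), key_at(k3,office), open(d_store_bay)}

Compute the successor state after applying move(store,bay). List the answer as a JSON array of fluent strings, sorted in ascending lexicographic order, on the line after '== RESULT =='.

Progress:
  pre ⊆ S: {at(store), open(d_store_bay)} ⊆ S  — applicable
  S \ del = {key_at(k3,office), open(d_store_bay)}
  ∪ add   = {at(bay), key_at(k3,office), open(d_store_bay)}

== RESULT ==
["at(bay)", "key_at(k3,office)", "open(d_store_bay)"]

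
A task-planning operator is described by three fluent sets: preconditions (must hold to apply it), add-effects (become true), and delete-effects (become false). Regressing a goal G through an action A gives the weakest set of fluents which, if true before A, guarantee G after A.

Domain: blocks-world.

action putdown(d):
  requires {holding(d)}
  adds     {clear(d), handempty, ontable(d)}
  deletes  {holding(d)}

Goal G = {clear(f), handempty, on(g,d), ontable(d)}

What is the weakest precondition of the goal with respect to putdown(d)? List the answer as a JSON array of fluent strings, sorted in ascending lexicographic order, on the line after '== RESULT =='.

Regress:
  G ∩ del = {}  (empty — regression defined)
  G \ add = {clear(f), handempty, on(g,d), ontable(d)} \ {clear(d), handempty, ontable(d)} = {clear(f), on(g,d)}
  ∪ pre   = {clear(f), on(g,d)} ∪ {holding(d)}
          = {clear(f), holding(d), on(g,d)}

== RESULT ==
["clear(f)", "holding(d)", "on(g,d)"]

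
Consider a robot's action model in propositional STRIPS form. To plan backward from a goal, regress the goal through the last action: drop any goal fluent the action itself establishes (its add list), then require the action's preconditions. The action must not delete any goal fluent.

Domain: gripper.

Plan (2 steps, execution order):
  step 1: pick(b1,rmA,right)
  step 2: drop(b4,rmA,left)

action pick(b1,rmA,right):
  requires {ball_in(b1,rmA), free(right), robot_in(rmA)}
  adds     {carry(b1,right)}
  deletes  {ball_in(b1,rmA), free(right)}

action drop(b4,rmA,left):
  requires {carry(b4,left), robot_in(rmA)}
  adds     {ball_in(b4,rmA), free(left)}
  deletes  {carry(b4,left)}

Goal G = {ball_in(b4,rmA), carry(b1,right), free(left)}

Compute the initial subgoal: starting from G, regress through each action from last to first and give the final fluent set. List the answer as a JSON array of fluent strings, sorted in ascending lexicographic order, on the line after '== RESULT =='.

Regress step by step:
  through step 2 (drop(b4,rmA,left)): drop {ball_in(b4,rmA), free(left)}, keep {carry(b1,right)}, require {carry(b4,left), robot_in(rmA)}
    → {carry(b1,right), carry(b4,left), robot_in(rmA)}
  through step 1 (pick(b1,rmA,right)): drop {carry(b1,right)}, keep {carry(b4,left), robot_in(rmA)}, require {ball_in(b1,rmA), free(right), robot_in(rmA)}
    → {ball_in(b1,rmA), carry(b4,left), free(right), robot_in(rmA)}

== RESULT ==
["ball_in(b1,rmA)", "carry(b4,left)", "free(right)", "robot_in(rmA)"]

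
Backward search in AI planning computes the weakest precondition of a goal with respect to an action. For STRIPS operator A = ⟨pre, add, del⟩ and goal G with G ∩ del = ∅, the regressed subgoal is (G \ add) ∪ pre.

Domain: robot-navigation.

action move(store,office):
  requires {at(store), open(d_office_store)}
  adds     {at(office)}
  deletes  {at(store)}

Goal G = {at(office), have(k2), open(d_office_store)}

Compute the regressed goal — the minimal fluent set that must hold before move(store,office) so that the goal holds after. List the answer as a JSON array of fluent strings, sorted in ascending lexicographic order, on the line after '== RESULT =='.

Regress:
  G ∩ del = {}  (empty — regression defined)
  G \ add = {at(office), have(k2), open(d_office_store)} \ {at(office)} = {have(k2), open(d_office_store)}
  ∪ pre   = {have(k2), open(d_office_store)} ∪ {at(store), open(d_office_store)}
          = {at(store), have(k2), open(d_office_store)}

== RESULT ==
["at(store)", "have(k2)", "open(d_office_store)"]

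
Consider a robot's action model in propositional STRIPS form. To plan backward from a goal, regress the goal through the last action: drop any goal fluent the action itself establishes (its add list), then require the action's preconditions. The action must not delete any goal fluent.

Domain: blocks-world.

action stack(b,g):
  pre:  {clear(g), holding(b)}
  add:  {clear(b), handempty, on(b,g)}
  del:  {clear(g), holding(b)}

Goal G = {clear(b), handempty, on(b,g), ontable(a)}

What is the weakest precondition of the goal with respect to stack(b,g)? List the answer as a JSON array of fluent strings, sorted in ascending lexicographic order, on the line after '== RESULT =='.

Regress:
  G ∩ del = {}  (empty — regression defined)
  G \ add = {clear(b), handempty, on(b,g), ontable(a)} \ {clear(b), handempty, on(b,g)} = {ontable(a)}
  ∪ pre   = {ontable(a)} ∪ {clear(g), holding(b)}
          = {clear(g), holding(b), ontable(a)}

== RESULT ==
["clear(g)", "holding(b)", "ontable(a)"]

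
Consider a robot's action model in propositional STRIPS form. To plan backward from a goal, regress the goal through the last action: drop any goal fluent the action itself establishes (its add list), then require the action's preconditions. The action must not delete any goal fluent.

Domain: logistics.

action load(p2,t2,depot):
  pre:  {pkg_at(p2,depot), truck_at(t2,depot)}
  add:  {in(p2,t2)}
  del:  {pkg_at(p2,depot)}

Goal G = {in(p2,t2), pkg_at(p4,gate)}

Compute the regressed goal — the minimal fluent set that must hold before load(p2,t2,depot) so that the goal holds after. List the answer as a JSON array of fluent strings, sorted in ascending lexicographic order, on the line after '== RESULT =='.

Regress:
  G ∩ del = {}  (empty — regression defined)
  G \ add = {in(p2,t2), pkg_at(p4,gate)} \ {in(p2,t2)} = {pkg_at(p4,gate)}
  ∪ pre   = {pkg_at(p4,gate)} ∪ {pkg_at(p2,depot), truck_at(t2,depot)}
          = {pkg_at(p2,depot), pkg_at(p4,gate), truck_at(t2,depot)}

== RESULT ==
["pkg_at(p2,depot)", "pkg_at(p4,gate)", "truck_at(t2,depot)"]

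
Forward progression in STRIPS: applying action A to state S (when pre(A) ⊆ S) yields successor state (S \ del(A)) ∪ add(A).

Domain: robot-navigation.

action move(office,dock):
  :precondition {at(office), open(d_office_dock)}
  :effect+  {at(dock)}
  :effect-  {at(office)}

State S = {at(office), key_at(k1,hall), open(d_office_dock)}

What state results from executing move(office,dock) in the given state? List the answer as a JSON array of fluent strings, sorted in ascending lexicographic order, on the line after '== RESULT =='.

Compute (S \ del) ∪ add:
  pre ⊆ S: {at(office), open(d_office_dock)} ⊆ S  — applicable
  S \ del = {key_at(k1,hall), open(d_office_dock)}
  ∪ add   = {at(dock), key_at(k1,hall), open(d_office_dock)}

== RESULT ==
["at(dock)", "key_at(k1,hall)", "open(d_office_dock)"]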